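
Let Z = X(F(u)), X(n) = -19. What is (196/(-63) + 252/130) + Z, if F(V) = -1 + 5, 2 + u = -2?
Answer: -11801/585 ≈ -20.173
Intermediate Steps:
u = -4 (u = -2 - 2 = -4)
F(V) = 4
Z = -19
(196/(-63) + 252/130) + Z = (196/(-63) + 252/130) - 19 = (196*(-1/63) + 252*(1/130)) - 19 = (-28/9 + 126/65) - 19 = -686/585 - 19 = -11801/585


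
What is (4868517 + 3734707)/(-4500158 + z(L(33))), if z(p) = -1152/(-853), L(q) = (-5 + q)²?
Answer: -3669275036/1919316811 ≈ -1.9118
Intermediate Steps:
z(p) = 1152/853 (z(p) = -1152*(-1/853) = 1152/853)
(4868517 + 3734707)/(-4500158 + z(L(33))) = (4868517 + 3734707)/(-4500158 + 1152/853) = 8603224/(-3838633622/853) = 8603224*(-853/3838633622) = -3669275036/1919316811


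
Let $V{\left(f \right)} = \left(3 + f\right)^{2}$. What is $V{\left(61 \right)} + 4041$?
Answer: $8137$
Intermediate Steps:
$V{\left(61 \right)} + 4041 = \left(3 + 61\right)^{2} + 4041 = 64^{2} + 4041 = 4096 + 4041 = 8137$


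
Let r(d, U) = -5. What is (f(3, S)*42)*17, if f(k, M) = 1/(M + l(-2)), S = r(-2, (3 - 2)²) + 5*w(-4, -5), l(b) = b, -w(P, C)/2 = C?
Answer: 714/43 ≈ 16.605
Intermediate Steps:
w(P, C) = -2*C
S = 45 (S = -5 + 5*(-2*(-5)) = -5 + 5*10 = -5 + 50 = 45)
f(k, M) = 1/(-2 + M) (f(k, M) = 1/(M - 2) = 1/(-2 + M))
(f(3, S)*42)*17 = (42/(-2 + 45))*17 = (42/43)*17 = 714/43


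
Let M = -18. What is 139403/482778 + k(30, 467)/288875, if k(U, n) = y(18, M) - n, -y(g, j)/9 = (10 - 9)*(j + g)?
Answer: 40044584299/139462494750 ≈ 0.28714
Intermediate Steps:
y(g, j) = -9*g - 9*j (y(g, j) = -9*(10 - 9)*(j + g) = -9*(g + j) = -9*g - 9*j)
k(U, n) = -n (k(U, n) = (-9*18 - 9*(-18)) - n = (-162 + 162) - n = 0 - n = -n)
139403/482778 + k(30, 467)/288875 = 139403/482778 - 1*467/288875 = 139403*(1/482778) - 467*1/288875 = 139403/482778 - 467/288875 = 40044584299/139462494750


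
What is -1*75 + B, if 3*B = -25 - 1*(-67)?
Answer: -61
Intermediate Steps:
B = 14 (B = (-25 - 1*(-67))/3 = (-25 + 67)/3 = (⅓)*42 = 14)
-1*75 + B = -1*75 + 14 = -75 + 14 = -61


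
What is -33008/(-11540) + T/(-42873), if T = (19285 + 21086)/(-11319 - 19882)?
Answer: 3679551911177/1286402721535 ≈ 2.8603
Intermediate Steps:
T = -40371/31201 (T = 40371/(-31201) = 40371*(-1/31201) = -40371/31201 ≈ -1.2939)
-33008/(-11540) + T/(-42873) = -33008/(-11540) - 40371/31201/(-42873) = -33008*(-1/11540) - 40371/31201*(-1/42873) = 8252/2885 + 13457/445893491 = 3679551911177/1286402721535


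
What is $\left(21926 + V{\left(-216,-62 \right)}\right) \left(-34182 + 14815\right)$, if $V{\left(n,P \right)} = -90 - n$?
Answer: $-427081084$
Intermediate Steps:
$\left(21926 + V{\left(-216,-62 \right)}\right) \left(-34182 + 14815\right) = \left(21926 - -126\right) \left(-34182 + 14815\right) = \left(21926 + \left(-90 + 216\right)\right) \left(-19367\right) = \left(21926 + 126\right) \left(-19367\right) = 22052 \left(-19367\right) = -427081084$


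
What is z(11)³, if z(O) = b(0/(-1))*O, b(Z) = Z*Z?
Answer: 0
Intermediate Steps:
b(Z) = Z²
z(O) = 0 (z(O) = (0/(-1))²*O = (0*(-1))²*O = 0²*O = 0*O = 0)
z(11)³ = 0³ = 0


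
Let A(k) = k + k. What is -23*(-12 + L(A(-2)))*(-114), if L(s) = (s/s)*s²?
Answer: 10488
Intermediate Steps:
A(k) = 2*k
L(s) = s² (L(s) = 1*s² = s²)
-23*(-12 + L(A(-2)))*(-114) = -23*(-12 + (2*(-2))²)*(-114) = -23*(-12 + (-4)²)*(-114) = -23*(-12 + 16)*(-114) = -23*4*(-114) = -92*(-114) = 10488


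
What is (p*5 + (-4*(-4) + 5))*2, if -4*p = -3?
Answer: 99/2 ≈ 49.500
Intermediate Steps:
p = ¾ (p = -¼*(-3) = ¾ ≈ 0.75000)
(p*5 + (-4*(-4) + 5))*2 = ((¾)*5 + (-4*(-4) + 5))*2 = (15/4 + (16 + 5))*2 = (15/4 + 21)*2 = (99/4)*2 = 99/2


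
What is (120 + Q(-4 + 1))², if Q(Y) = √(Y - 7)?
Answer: (120 + I*√10)² ≈ 14390.0 + 758.95*I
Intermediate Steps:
Q(Y) = √(-7 + Y)
(120 + Q(-4 + 1))² = (120 + √(-7 + (-4 + 1)))² = (120 + √(-7 - 3))² = (120 + √(-10))² = (120 + I*√10)²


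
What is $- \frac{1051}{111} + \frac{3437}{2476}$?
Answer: $- \frac{2220769}{274836} \approx -8.0803$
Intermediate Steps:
$- \frac{1051}{111} + \frac{3437}{2476} = - \frac{2220769}{274836}$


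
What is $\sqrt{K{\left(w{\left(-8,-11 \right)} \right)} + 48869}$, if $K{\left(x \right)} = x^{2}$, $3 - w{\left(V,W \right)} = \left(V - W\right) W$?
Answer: $\sqrt{50165} \approx 223.98$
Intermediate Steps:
$w{\left(V,W \right)} = 3 - W \left(V - W\right)$ ($w{\left(V,W \right)} = 3 - \left(V - W\right) W = 3 - W \left(V - W\right)$)
$\sqrt{K{\left(w{\left(-8,-11 \right)} \right)} + 48869} = \sqrt{\left(3 + \left(-11\right)^{2} - \left(-8\right) \left(-11\right)\right)^{2} + 48869} = \sqrt{\left(3 + 121 - 88\right)^{2} + 48869} = \sqrt{36^{2} + 48869} = \sqrt{1296 + 48869} = \sqrt{50165}$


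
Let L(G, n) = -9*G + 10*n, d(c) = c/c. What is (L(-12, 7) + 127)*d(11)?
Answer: 305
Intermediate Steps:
d(c) = 1
(L(-12, 7) + 127)*d(11) = ((-9*(-12) + 10*7) + 127)*1 = ((108 + 70) + 127)*1 = (178 + 127)*1 = 305*1 = 305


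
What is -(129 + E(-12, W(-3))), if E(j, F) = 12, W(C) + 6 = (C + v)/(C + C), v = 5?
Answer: -141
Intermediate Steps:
W(C) = -6 + (5 + C)/(2*C) (W(C) = -6 + (C + 5)/(C + C) = -6 + (5 + C)/((2*C)) = -6 + (5 + C)*(1/(2*C)) = -6 + (5 + C)/(2*C))
-(129 + E(-12, W(-3))) = -(129 + 12) = -1*141 = -141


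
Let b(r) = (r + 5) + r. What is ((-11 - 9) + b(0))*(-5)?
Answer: 75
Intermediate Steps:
b(r) = 5 + 2*r (b(r) = (5 + r) + r = 5 + 2*r)
((-11 - 9) + b(0))*(-5) = ((-11 - 9) + (5 + 2*0))*(-5) = (-20 + (5 + 0))*(-5) = (-20 + 5)*(-5) = -15*(-5) = 75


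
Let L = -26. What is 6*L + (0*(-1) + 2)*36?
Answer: -84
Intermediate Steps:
6*L + (0*(-1) + 2)*36 = 6*(-26) + (0*(-1) + 2)*36 = -156 + (0 + 2)*36 = -156 + 2*36 = -156 + 72 = -84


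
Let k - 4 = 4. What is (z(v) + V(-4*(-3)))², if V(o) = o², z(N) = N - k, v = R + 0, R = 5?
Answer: 19881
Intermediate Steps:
k = 8 (k = 4 + 4 = 8)
v = 5 (v = 5 + 0 = 5)
z(N) = -8 + N (z(N) = N - 1*8 = N - 8 = -8 + N)
(z(v) + V(-4*(-3)))² = ((-8 + 5) + (-4*(-3))²)² = (-3 + 12²)² = (-3 + 144)² = 141² = 19881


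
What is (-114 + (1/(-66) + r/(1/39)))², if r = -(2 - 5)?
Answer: 38809/4356 ≈ 8.9093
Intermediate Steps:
r = 3 (r = -1*(-3) = 3)
(-114 + (1/(-66) + r/(1/39)))² = (-114 + (1/(-66) + 3/(1/39)))² = (-114 + (1*(-1/66) + 3/(1/39)))² = (-114 + (-1/66 + 3*39))² = (-114 + (-1/66 + 117))² = (-114 + 7721/66)² = (197/66)² = 38809/4356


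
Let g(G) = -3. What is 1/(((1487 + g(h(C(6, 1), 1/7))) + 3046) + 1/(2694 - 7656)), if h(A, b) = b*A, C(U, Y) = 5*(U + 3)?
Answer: 4962/22477859 ≈ 0.00022075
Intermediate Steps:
C(U, Y) = 15 + 5*U (C(U, Y) = 5*(3 + U) = 15 + 5*U)
h(A, b) = A*b
1/(((1487 + g(h(C(6, 1), 1/7))) + 3046) + 1/(2694 - 7656)) = 1/(((1487 - 3) + 3046) + 1/(2694 - 7656)) = 1/((1484 + 3046) + 1/(-4962)) = 1/(4530 - 1/4962) = 1/(22477859/4962) = 4962/22477859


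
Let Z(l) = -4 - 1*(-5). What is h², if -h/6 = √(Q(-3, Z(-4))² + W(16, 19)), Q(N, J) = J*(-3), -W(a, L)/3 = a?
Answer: -1404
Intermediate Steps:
W(a, L) = -3*a
Z(l) = 1 (Z(l) = -4 + 5 = 1)
Q(N, J) = -3*J
h = -6*I*√39 (h = -6*√((-3*1)² - 3*16) = -6*√((-3)² - 48) = -6*√(9 - 48) = -6*I*√39 ≈ -37.47*I)
h² = (-6*I*√39)² = -1404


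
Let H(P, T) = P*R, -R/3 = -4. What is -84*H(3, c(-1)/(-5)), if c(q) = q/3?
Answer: -3024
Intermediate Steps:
c(q) = q/3 (c(q) = q*(1/3) = q/3)
R = 12 (R = -3*(-4) = 12)
H(P, T) = 12*P (H(P, T) = P*12 = 12*P)
-84*H(3, c(-1)/(-5)) = -1008*3 = -84*36 = -3024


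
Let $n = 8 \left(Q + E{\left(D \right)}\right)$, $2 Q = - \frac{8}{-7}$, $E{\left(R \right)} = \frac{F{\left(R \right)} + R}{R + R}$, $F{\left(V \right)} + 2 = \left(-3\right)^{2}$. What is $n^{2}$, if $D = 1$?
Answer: $\frac{65536}{49} \approx 1337.5$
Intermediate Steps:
$F{\left(V \right)} = 7$ ($F{\left(V \right)} = -2 + \left(-3\right)^{2} = -2 + 9 = 7$)
$E{\left(R \right)} = \frac{7 + R}{2 R}$ ($E{\left(R \right)} = \frac{7 + R}{R + R} = \frac{7 + R}{2 R}$)
$Q = \frac{4}{7}$ ($Q = \frac{\left(-8\right) \frac{1}{-7}}{2} = \frac{\left(-8\right) \left(- \frac{1}{7}\right)}{2} = \frac{1}{2} \cdot \frac{8}{7} = \frac{4}{7} \approx 0.57143$)
$n = \frac{256}{7}$ ($n = 8 \left(\frac{4}{7} + \frac{7 + 1}{2 \cdot 1}\right) = 8 \left(\frac{4}{7} + \frac{1}{2} \cdot 1 \cdot 8\right) = 8 \left(\frac{4}{7} + 4\right) = 8 \cdot \frac{32}{7} = \frac{256}{7} \approx 36.571$)
$n^{2} = \left(\frac{256}{7}\right)^{2} = \frac{65536}{49}$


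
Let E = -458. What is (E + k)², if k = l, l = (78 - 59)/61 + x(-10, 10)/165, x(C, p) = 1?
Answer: 21220524017476/101304225 ≈ 2.0947e+5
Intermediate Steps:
l = 3196/10065 (l = (78 - 59)/61 + 1/165 = 19*(1/61) + 1*(1/165) = 19/61 + 1/165 = 3196/10065 ≈ 0.31754)
k = 3196/10065 ≈ 0.31754
(E + k)² = (-458 + 3196/10065)² = (-4606574/10065)² = 21220524017476/101304225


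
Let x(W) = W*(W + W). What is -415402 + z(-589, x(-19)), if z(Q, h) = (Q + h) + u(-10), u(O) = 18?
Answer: -415251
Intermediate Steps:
x(W) = 2*W² (x(W) = W*(2*W) = 2*W²)
z(Q, h) = 18 + Q + h (z(Q, h) = (Q + h) + 18 = 18 + Q + h)
-415402 + z(-589, x(-19)) = -415402 + (18 - 589 + 2*(-19)²) = -415402 + (18 - 589 + 2*361) = -415402 + (18 - 589 + 722) = -415402 + 151 = -415251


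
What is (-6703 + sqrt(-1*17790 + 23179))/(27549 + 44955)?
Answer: -6703/72504 + sqrt(5389)/72504 ≈ -0.091438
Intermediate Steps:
(-6703 + sqrt(-1*17790 + 23179))/(27549 + 44955) = (-6703 + sqrt(-17790 + 23179))/72504 = (-6703 + sqrt(5389))*(1/72504) = -6703/72504 + sqrt(5389)/72504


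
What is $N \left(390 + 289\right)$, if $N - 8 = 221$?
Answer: $155491$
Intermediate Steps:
$N = 229$ ($N = 8 + 221 = 229$)
$N \left(390 + 289\right) = 229 \left(390 + 289\right) = 229 \cdot 679 = 155491$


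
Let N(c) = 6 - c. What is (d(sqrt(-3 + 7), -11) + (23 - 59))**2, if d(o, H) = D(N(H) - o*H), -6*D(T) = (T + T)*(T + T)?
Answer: 1102500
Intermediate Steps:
D(T) = -2*T**2/3 (D(T) = -(T + T)*(T + T)/6 = -2*T*2*T/6 = -2*T**2/3)
d(o, H) = -2*(6 - H - H*o)**2/3 (d(o, H) = -2*((6 - H) - o*H)**2/3 = -2*((6 - H) - H*o)**2/3 = -2*(6 - H - H*o)**2/3)
(d(sqrt(-3 + 7), -11) + (23 - 59))**2 = (-2*(-6 - 11 - 11*sqrt(-3 + 7))**2/3 + (23 - 59))**2 = (-2*(-6 - 11 - 11*sqrt(4))**2/3 - 36)**2 = (-2*(-6 - 11 - 11*2)**2/3 - 36)**2 = (-2*(-6 - 11 - 22)**2/3 - 36)**2 = (-2/3*(-39)**2 - 36)**2 = (-2/3*1521 - 36)**2 = (-1014 - 36)**2 = (-1050)**2 = 1102500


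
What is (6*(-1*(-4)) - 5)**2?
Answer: 361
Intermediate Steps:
(6*(-1*(-4)) - 5)**2 = (6*4 - 5)**2 = (24 - 5)**2 = 19**2 = 361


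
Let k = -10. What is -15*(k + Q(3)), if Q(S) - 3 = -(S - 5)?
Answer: 75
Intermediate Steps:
Q(S) = 8 - S (Q(S) = 3 - (S - 5) = 3 - (-5 + S) = 3 + (5 - S) = 8 - S)
-15*(k + Q(3)) = -15*(-10 + (8 - 1*3)) = -15*(-10 + (8 - 3)) = -15*(-10 + 5) = -15*(-5) = 75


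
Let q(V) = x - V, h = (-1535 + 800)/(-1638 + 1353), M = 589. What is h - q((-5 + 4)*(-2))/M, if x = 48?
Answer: 1473/589 ≈ 2.5008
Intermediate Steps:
h = 49/19 (h = -735/(-285) = -735*(-1/285) = 49/19 ≈ 2.5789)
q(V) = 48 - V
h - q((-5 + 4)*(-2))/M = 49/19 - (48 - (-5 + 4)*(-2))/589 = 49/19 - (48 - (-1)*(-2))/589 = 49/19 - (48 - 1*2)/589 = 49/19 - (48 - 2)/589 = 49/19 - 46/589 = 1473/589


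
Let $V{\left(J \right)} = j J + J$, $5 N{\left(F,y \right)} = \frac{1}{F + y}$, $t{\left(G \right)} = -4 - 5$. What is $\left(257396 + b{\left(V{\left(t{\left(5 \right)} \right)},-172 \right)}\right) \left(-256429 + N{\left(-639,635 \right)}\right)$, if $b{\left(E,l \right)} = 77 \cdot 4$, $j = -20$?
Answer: $- \frac{330413959506}{5} \approx -6.6083 \cdot 10^{10}$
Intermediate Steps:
$t{\left(G \right)} = -9$ ($t{\left(G \right)} = -4 - 5 = -9$)
$N{\left(F,y \right)} = \frac{1}{5 \left(F + y\right)}$
$V{\left(J \right)} = - 19 J$ ($V{\left(J \right)} = - 20 J + J = - 19 J$)
$b{\left(E,l \right)} = 308$
$\left(257396 + b{\left(V{\left(t{\left(5 \right)} \right)},-172 \right)}\right) \left(-256429 + N{\left(-639,635 \right)}\right) = \left(257396 + 308\right) \left(-256429 + \frac{1}{5 \left(-639 + 635\right)}\right) = 257704 \left(-256429 + \frac{1}{5 \left(-4\right)}\right) = 257704 \left(-256429 + \frac{1}{5} \left(- \frac{1}{4}\right)\right) = 257704 \left(-256429 - \frac{1}{20}\right) = 257704 \left(- \frac{5128581}{20}\right) = - \frac{330413959506}{5}$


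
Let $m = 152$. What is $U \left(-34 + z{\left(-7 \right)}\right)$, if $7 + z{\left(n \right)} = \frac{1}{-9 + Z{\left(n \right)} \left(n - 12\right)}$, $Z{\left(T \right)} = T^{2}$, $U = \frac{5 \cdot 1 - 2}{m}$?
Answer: $- \frac{115623}{142880} \approx -0.80923$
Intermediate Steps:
$U = \frac{3}{152}$ ($U = \frac{5 \cdot 1 - 2}{152} = \left(5 - 2\right) \frac{1}{152} = 3 \cdot \frac{1}{152} = \frac{3}{152} \approx 0.019737$)
$z{\left(n \right)} = -7 + \frac{1}{-9 + n^{2} \left(-12 + n\right)}$ ($z{\left(n \right)} = -7 + \frac{1}{-9 + n^{2} \left(n - 12\right)} = -7 + \frac{1}{-9 + n^{2} \left(-12 + n\right)}$)
$U \left(-34 + z{\left(-7 \right)}\right) = \frac{3 \left(-34 + \frac{-64 - 84 \left(-7\right)^{2} + 7 \left(-7\right)^{3}}{9 - \left(-7\right)^{3} + 12 \left(-7\right)^{2}}\right)}{152} = \frac{3 \left(-34 + \frac{-64 - 4116 + 7 \left(-343\right)}{9 - -343 + 12 \cdot 49}\right)}{152} = \frac{3 \left(-34 + \frac{-64 - 4116 - 2401}{9 + 343 + 588}\right)}{152} = \frac{3 \left(-34 + \frac{1}{940} \left(-6581\right)\right)}{152} = \frac{3 \left(-34 - \frac{6581}{940}\right)}{152} = \frac{3}{152} \left(- \frac{38541}{940}\right) = - \frac{115623}{142880}$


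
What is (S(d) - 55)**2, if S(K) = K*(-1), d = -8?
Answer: 2209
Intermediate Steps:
S(K) = -K
(S(d) - 55)**2 = (-1*(-8) - 55)**2 = (8 - 55)**2 = (-47)**2 = 2209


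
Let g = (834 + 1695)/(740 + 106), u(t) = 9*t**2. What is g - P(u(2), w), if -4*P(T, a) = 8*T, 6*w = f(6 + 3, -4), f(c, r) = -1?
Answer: 7049/94 ≈ 74.989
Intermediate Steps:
w = -1/6 (w = (1/6)*(-1) = -1/6 ≈ -0.16667)
P(T, a) = -2*T
g = 281/94 (g = 2529/846 = 2529*(1/846) = 281/94 ≈ 2.9894)
g - P(u(2), w) = 281/94 - (-2)*9*2**2 = 281/94 - (-2)*9*4 = 281/94 - (-2)*36 = 281/94 - 1*(-72) = 281/94 + 72 = 7049/94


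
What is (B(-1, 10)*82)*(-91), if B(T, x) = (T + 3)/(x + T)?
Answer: -14924/9 ≈ -1658.2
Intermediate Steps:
B(T, x) = (3 + T)/(T + x)
(B(-1, 10)*82)*(-91) = (((3 - 1)/(-1 + 10))*82)*(-91) = ((2/9)*82)*(-91) = (164/9)*(-91) = -14924/9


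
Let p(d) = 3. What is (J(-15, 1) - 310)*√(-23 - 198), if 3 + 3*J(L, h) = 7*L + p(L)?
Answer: -345*I*√221 ≈ -5128.8*I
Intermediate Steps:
J(L, h) = 7*L/3 (J(L, h) = -1 + (7*L + 3)/3 = -1 + (3 + 7*L)/3 = -1 + (1 + 7*L/3) = 7*L/3)
(J(-15, 1) - 310)*√(-23 - 198) = ((7/3)*(-15) - 310)*√(-23 - 198) = (-35 - 310)*√(-221) = -345*I*√221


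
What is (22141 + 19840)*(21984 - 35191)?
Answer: -554443067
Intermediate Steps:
(22141 + 19840)*(21984 - 35191) = 41981*(-13207) = -554443067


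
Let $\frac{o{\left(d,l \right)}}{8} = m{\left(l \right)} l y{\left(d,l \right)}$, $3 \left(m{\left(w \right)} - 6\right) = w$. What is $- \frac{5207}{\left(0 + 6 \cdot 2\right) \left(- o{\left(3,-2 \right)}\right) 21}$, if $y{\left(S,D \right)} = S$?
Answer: $- \frac{5207}{64512} \approx -0.080714$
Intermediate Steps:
$m{\left(w \right)} = 6 + \frac{w}{3}$
$o{\left(d,l \right)} = 8 d l \left(6 + \frac{l}{3}\right)$ ($o{\left(d,l \right)} = 8 \left(6 + \frac{l}{3}\right) l d = 8 l \left(6 + \frac{l}{3}\right) d = 8 d l \left(6 + \frac{l}{3}\right)$)
$- \frac{5207}{\left(0 + 6 \cdot 2\right) \left(- o{\left(3,-2 \right)}\right) 21} = - \frac{5207}{\left(0 + 6 \cdot 2\right) \left(- \frac{8 \cdot 3 \left(-2\right) \left(18 - 2\right)}{3}\right) 21} = - \frac{5207}{\left(0 + 12\right) \left(- \frac{8 \cdot 3 \left(-2\right) 16}{3}\right) 21} = - \frac{5207}{12 \left(\left(-1\right) \left(-256\right)\right) 21} = - \frac{5207}{12 \cdot 256 \cdot 21} = - \frac{5207}{3072 \cdot 21} = - \frac{5207}{64512}$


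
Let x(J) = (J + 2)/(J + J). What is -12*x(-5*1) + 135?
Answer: 657/5 ≈ 131.40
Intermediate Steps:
x(J) = (2 + J)/(2*J) (x(J) = (2 + J)/((2*J)) = (2 + J)*(1/(2*J)) = (2 + J)/(2*J))
-12*x(-5*1) + 135 = -6*(2 - 5*1)/((-5*1)) + 135 = -6*(2 - 5)/(-5) + 135 = -6*(-1)*(-3)/5 + 135 = -12*3/10 + 135 = -18/5 + 135 = 657/5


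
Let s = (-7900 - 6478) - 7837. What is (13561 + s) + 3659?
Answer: -4995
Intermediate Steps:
s = -22215 (s = -14378 - 7837 = -22215)
(13561 + s) + 3659 = (13561 - 22215) + 3659 = -8654 + 3659 = -4995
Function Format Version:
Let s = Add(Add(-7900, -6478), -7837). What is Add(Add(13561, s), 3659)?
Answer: -4995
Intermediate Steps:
s = -22215 (s = Add(-14378, -7837) = -22215)
Add(Add(13561, s), 3659) = Add(Add(13561, -22215), 3659) = Add(-8654, 3659) = -4995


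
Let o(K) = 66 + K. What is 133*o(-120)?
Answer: -7182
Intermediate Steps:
133*o(-120) = 133*(66 - 120) = 133*(-54) = -7182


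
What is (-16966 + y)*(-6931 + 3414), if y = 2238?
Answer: 51798376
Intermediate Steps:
(-16966 + y)*(-6931 + 3414) = (-16966 + 2238)*(-6931 + 3414) = -14728*(-3517) = 51798376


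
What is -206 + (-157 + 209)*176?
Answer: 8946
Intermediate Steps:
-206 + (-157 + 209)*176 = -206 + 52*176 = -206 + 9152 = 8946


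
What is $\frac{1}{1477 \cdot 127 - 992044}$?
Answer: $- \frac{1}{804465} \approx -1.2431 \cdot 10^{-6}$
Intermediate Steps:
$\frac{1}{1477 \cdot 127 - 992044} = \frac{1}{187579 - 992044} = \frac{1}{-804465} = - \frac{1}{804465}$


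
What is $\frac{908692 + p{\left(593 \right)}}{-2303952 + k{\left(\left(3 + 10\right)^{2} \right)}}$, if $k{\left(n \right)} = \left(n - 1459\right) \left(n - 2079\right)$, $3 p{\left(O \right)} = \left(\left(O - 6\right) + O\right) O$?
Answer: $\frac{856454}{119961} \approx 7.1394$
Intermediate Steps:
$p{\left(O \right)} = \frac{O \left(-6 + 2 O\right)}{3}$ ($p{\left(O \right)} = \frac{\left(\left(O - 6\right) + O\right) O}{3} = \frac{\left(\left(-6 + O\right) + O\right) O}{3} = \frac{\left(-6 + 2 O\right) O}{3} = \frac{O \left(-6 + 2 O\right)}{3}$)
$k{\left(n \right)} = \left(-2079 + n\right) \left(-1459 + n\right)$ ($k{\left(n \right)} = \left(-1459 + n\right) \left(-2079 + n\right) = \left(-2079 + n\right) \left(-1459 + n\right)$)
$\frac{908692 + p{\left(593 \right)}}{-2303952 + k{\left(\left(3 + 10\right)^{2} \right)}} = \frac{908692 + \frac{2}{3} \cdot 593 \left(-3 + 593\right)}{-2303952 + \left(3033261 + \left(\left(3 + 10\right)^{2}\right)^{2} - 3538 \left(3 + 10\right)^{2}\right)} = \frac{908692 + \frac{2}{3} \cdot 593 \cdot 590}{-2303952 + \left(3033261 + \left(13^{2}\right)^{2} - 3538 \cdot 13^{2}\right)} = \frac{908692 + \frac{699740}{3}}{-2303952 + \left(3033261 + 169^{2} - 597922\right)} = \frac{3425816}{3 \left(-2303952 + \left(3033261 + 28561 - 597922\right)\right)} = \frac{3425816}{3 \left(-2303952 + 2463900\right)} = \frac{3425816}{3 \cdot 159948} = \frac{3425816}{3} \cdot \frac{1}{159948} = \frac{856454}{119961}$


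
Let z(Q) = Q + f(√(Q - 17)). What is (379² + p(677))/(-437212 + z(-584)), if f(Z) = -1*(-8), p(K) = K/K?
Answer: -71821/218894 ≈ -0.32811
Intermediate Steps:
p(K) = 1
f(Z) = 8
z(Q) = 8 + Q (z(Q) = Q + 8 = 8 + Q)
(379² + p(677))/(-437212 + z(-584)) = (379² + 1)/(-437212 + (8 - 584)) = (143641 + 1)/(-437212 - 576) = 143642/(-437788) = 143642*(-1/437788) = -71821/218894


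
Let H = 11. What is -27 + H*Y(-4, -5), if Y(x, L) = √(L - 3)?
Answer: -27 + 22*I*√2 ≈ -27.0 + 31.113*I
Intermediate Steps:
Y(x, L) = √(-3 + L)
-27 + H*Y(-4, -5) = -27 + 11*√(-3 - 5) = -27 + 11*√(-8) = -27 + 11*(2*I*√2) = -27 + 22*I*√2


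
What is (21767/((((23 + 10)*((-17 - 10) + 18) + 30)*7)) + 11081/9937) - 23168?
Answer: -430477545794/18572253 ≈ -23179.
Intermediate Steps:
(21767/((((23 + 10)*((-17 - 10) + 18) + 30)*7)) + 11081/9937) - 23168 = (21767/(((33*(-27 + 18) + 30)*7)) + 11081*(1/9937)) - 23168 = (21767/(((33*(-9) + 30)*7)) + 11081/9937) - 23168 = (21767/(((-297 + 30)*7)) + 11081/9937) - 23168 = (21767/((-267*7)) + 11081/9937) - 23168 = (21767/(-1869) + 11081/9937) - 23168 = (21767*(-1/1869) + 11081/9937) - 23168 = (-21767/1869 + 11081/9937) - 23168 = -195588290/18572253 - 23168 = -430477545794/18572253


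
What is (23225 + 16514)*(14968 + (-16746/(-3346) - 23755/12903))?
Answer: 1834683235759192/3083817 ≈ 5.9494e+8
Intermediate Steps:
(23225 + 16514)*(14968 + (-16746/(-3346) - 23755/12903)) = 39739*(14968 + (-16746*(-1/3346) - 23755*1/12903)) = 39739*(14968 + (8373/1673 - 23755/12903)) = 39739*(14968 + 68294704/21586719) = 39739*(323178304696/21586719) = 1834683235759192/3083817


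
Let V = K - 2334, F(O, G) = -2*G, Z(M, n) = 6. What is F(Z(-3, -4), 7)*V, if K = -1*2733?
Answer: 70938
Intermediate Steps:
K = -2733
V = -5067 (V = -2733 - 2334 = -5067)
F(Z(-3, -4), 7)*V = -2*7*(-5067) = -14*(-5067) = 70938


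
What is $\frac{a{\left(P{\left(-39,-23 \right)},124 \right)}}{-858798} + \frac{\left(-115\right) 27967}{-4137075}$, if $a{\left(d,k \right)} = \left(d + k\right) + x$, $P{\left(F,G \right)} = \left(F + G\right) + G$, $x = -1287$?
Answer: $\frac{30747038791}{39476797065} \approx 0.77886$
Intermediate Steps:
$P{\left(F,G \right)} = F + 2 G$
$a{\left(d,k \right)} = -1287 + d + k$ ($a{\left(d,k \right)} = \left(d + k\right) - 1287 = -1287 + d + k$)
$\frac{a{\left(P{\left(-39,-23 \right)},124 \right)}}{-858798} + \frac{\left(-115\right) 27967}{-4137075} = \frac{-1287 + \left(-39 + 2 \left(-23\right)\right) + 124}{-858798} + \frac{\left(-115\right) 27967}{-4137075} = \left(-1287 - 85 + 124\right) \left(- \frac{1}{858798}\right) - - \frac{643241}{827415} = \left(-1287 - 85 + 124\right) \left(- \frac{1}{858798}\right) + \frac{643241}{827415} = \left(-1248\right) \left(- \frac{1}{858798}\right) + \frac{643241}{827415} = \frac{208}{143133} + \frac{643241}{827415} = \frac{30747038791}{39476797065}$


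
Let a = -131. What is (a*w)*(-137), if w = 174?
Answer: 3122778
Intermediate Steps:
(a*w)*(-137) = -131*174*(-137) = -22794*(-137) = 3122778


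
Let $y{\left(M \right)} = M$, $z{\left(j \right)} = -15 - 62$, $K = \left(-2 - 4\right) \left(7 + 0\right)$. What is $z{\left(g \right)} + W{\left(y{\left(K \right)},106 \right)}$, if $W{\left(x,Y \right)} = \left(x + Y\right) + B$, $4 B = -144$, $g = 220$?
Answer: $-49$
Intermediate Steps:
$K = -42$ ($K = \left(-6\right) 7 = -42$)
$B = -36$ ($B = \frac{1}{4} \left(-144\right) = -36$)
$z{\left(j \right)} = -77$
$W{\left(x,Y \right)} = -36 + Y + x$ ($W{\left(x,Y \right)} = \left(x + Y\right) - 36 = \left(Y + x\right) - 36 = -36 + Y + x$)
$z{\left(g \right)} + W{\left(y{\left(K \right)},106 \right)} = -77 - -28 = -77 + 28 = -49$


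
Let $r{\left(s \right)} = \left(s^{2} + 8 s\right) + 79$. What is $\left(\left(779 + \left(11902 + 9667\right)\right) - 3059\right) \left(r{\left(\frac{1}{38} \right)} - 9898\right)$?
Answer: $- \frac{273485826659}{1444} \approx -1.8939 \cdot 10^{8}$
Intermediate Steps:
$r{\left(s \right)} = 79 + s^{2} + 8 s$
$\left(\left(779 + \left(11902 + 9667\right)\right) - 3059\right) \left(r{\left(\frac{1}{38} \right)} - 9898\right) = \left(\left(779 + \left(11902 + 9667\right)\right) - 3059\right) \left(\left(79 + \left(\frac{1}{38}\right)^{2} + \frac{8}{38}\right) - 9898\right) = \left(\left(779 + 21569\right) - 3059\right) \left(\left(79 + \left(\frac{1}{38}\right)^{2} + 8 \cdot \frac{1}{38}\right) - 9898\right) = \left(22348 - 3059\right) \left(\left(79 + \frac{1}{1444} + \frac{4}{19}\right) - 9898\right) = 19289 \left(\frac{114381}{1444} - 9898\right) = 19289 \left(- \frac{14178331}{1444}\right) = - \frac{273485826659}{1444}$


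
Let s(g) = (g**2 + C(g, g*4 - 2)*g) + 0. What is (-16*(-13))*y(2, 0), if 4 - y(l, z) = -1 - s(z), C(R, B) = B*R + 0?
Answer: 1040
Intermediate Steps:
C(R, B) = B*R
s(g) = g**2 + g**2*(-2 + 4*g) (s(g) = (g**2 + ((g*4 - 2)*g)*g) + 0 = (g**2 + ((4*g - 2)*g)*g) + 0 = (g**2 + ((-2 + 4*g)*g)*g) + 0 = (g**2 + (g*(-2 + 4*g))*g) + 0 = (g**2 + g**2*(-2 + 4*g)) + 0 = g**2 + g**2*(-2 + 4*g))
y(l, z) = 5 + z**2*(-1 + 4*z) (y(l, z) = 4 - (-1 - z**2*(-1 + 4*z)) = 4 + (1 + z**2*(-1 + 4*z)) = 5 + z**2*(-1 + 4*z))
(-16*(-13))*y(2, 0) = (-16*(-13))*(5 + 0**2*(-1 + 4*0)) = 208*(5 + 0*(-1 + 0)) = 208*(5 + 0*(-1)) = 208*(5 + 0) = 208*5 = 1040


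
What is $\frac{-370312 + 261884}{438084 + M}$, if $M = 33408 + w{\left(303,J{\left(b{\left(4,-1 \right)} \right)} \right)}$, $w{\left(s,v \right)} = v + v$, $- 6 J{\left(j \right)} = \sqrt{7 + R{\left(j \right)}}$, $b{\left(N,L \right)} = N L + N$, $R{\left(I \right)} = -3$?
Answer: $- \frac{162642}{707237} \approx -0.22997$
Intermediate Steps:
$b{\left(N,L \right)} = N + L N$ ($b{\left(N,L \right)} = L N + N = N + L N$)
$J{\left(j \right)} = - \frac{1}{3}$ ($J{\left(j \right)} = - \frac{\sqrt{7 - 3}}{6} = - \frac{\sqrt{4}}{6} = \left(- \frac{1}{6}\right) 2 = - \frac{1}{3}$)
$w{\left(s,v \right)} = 2 v$
$M = \frac{100222}{3}$ ($M = 33408 + 2 \left(- \frac{1}{3}\right) = 33408 - \frac{2}{3} = \frac{100222}{3} \approx 33407.0$)
$\frac{-370312 + 261884}{438084 + M} = \frac{-370312 + 261884}{438084 + \frac{100222}{3}} = - \frac{108428}{\frac{1414474}{3}} = \left(-108428\right) \frac{3}{1414474} = - \frac{162642}{707237}$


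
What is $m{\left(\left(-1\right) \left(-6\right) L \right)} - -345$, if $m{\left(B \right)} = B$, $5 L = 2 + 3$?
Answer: $351$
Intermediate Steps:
$L = 1$ ($L = \frac{2 + 3}{5} = \frac{1}{5} \cdot 5 = 1$)
$m{\left(\left(-1\right) \left(-6\right) L \right)} - -345 = \left(-1\right) \left(-6\right) 1 - -345 = 6 \cdot 1 + 345 = 6 + 345 = 351$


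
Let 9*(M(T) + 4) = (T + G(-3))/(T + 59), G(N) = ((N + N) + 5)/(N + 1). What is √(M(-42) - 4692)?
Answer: I*√48860006/102 ≈ 68.529*I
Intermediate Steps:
G(N) = (5 + 2*N)/(1 + N) (G(N) = (2*N + 5)/(1 + N) = (5 + 2*N)/(1 + N))
M(T) = -4 + (½ + T)/(9*(59 + T)) (M(T) = -4 + ((T + (5 + 2*(-3))/(1 - 3))/(T + 59))/9 = -4 + ((T + (5 - 6)/(-2))/(59 + T))/9 = -4 + ((T - ½*(-1))/(59 + T))/9 = -4 + ((T + ½)/(59 + T))/9 = -4 + ((½ + T)/(59 + T))/9 = -4 + (½ + T)/(9*(59 + T)))
√(M(-42) - 4692) = √((-4247 - 70*(-42))/(18*(59 - 42)) - 4692) = √((1/18)*(-4247 + 2940)/17 - 4692) = √((1/18)*(1/17)*(-1307) - 4692) = √(-1307/306 - 4692) = √(-1437059/306) = I*√48860006/102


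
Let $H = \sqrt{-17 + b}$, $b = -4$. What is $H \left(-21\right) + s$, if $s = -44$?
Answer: $-44 - 21 i \sqrt{21} \approx -44.0 - 96.234 i$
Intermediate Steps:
$H = i \sqrt{21}$ ($H = \sqrt{-17 - 4} = \sqrt{-21} = i \sqrt{21} \approx 4.5826 i$)
$H \left(-21\right) + s = i \sqrt{21} \left(-21\right) - 44 = - 21 i \sqrt{21} - 44 = -44 - 21 i \sqrt{21}$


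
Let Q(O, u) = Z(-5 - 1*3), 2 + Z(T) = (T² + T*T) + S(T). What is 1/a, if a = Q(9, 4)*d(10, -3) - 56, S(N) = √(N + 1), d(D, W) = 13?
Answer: -I/(-1582*I + 13*√7) ≈ 0.00063181 - 1.3736e-5*I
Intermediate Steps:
S(N) = √(1 + N)
Z(T) = -2 + √(1 + T) + 2*T² (Z(T) = -2 + ((T² + T*T) + √(1 + T)) = -2 + ((T² + T²) + √(1 + T)) = -2 + (2*T² + √(1 + T)) = -2 + (√(1 + T) + 2*T²) = -2 + √(1 + T) + 2*T²)
Q(O, u) = 126 + I*√7 (Q(O, u) = -2 + √(1 + (-5 - 1*3)) + 2*(-5 - 1*3)² = -2 + √(1 + (-5 - 3)) + 2*(-5 - 3)² = -2 + √(1 - 8) + 2*(-8)² = -2 + √(-7) + 2*64 = -2 + I*√7 + 128 = 126 + I*√7)
a = 1582 + 13*I*√7 (a = (126 + I*√7)*13 - 56 = (1638 + 13*I*√7) - 56 = 1582 + 13*I*√7 ≈ 1582.0 + 34.395*I)
1/a = 1/(1582 + 13*I*√7)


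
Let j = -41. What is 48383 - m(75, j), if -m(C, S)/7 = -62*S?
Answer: 66177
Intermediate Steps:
m(C, S) = 434*S (m(C, S) = -(-434)*S = 434*S)
48383 - m(75, j) = 48383 - 434*(-41) = 48383 - 1*(-17794) = 48383 + 17794 = 66177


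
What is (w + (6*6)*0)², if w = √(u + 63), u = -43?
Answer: 20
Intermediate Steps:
w = 2*√5 (w = √(-43 + 63) = √20 = 2*√5 ≈ 4.4721)
(w + (6*6)*0)² = (2*√5 + (6*6)*0)² = (2*√5 + 36*0)² = (2*√5 + 0)² = (2*√5)² = 20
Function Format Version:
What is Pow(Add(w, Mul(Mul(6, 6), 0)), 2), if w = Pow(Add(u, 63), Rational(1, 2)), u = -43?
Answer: 20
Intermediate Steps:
w = Mul(2, Pow(5, Rational(1, 2))) (w = Pow(Add(-43, 63), Rational(1, 2)) = Pow(20, Rational(1, 2)) = Mul(2, Pow(5, Rational(1, 2))) ≈ 4.4721)
Pow(Add(w, Mul(Mul(6, 6), 0)), 2) = Pow(Add(Mul(2, Pow(5, Rational(1, 2))), Mul(Mul(6, 6), 0)), 2) = Pow(Add(Mul(2, Pow(5, Rational(1, 2))), Mul(36, 0)), 2) = Pow(Add(Mul(2, Pow(5, Rational(1, 2))), 0), 2) = Pow(Mul(2, Pow(5, Rational(1, 2))), 2) = 20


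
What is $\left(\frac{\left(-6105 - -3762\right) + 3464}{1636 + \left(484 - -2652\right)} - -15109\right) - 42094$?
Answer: $- \frac{128771299}{4772} \approx -26985.0$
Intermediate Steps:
$\left(\frac{\left(-6105 - -3762\right) + 3464}{1636 + \left(484 - -2652\right)} - -15109\right) - 42094 = \left(\frac{\left(-6105 + 3762\right) + 3464}{1636 + \left(484 + 2652\right)} + 15109\right) - 42094 = \left(\frac{-2343 + 3464}{1636 + 3136} + 15109\right) - 42094 = \left(\frac{1121}{4772} + 15109\right) - 42094 = \frac{72101269}{4772} - 42094 = - \frac{128771299}{4772}$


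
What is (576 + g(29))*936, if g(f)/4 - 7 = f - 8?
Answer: 643968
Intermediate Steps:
g(f) = -4 + 4*f (g(f) = 28 + 4*(f - 8) = 28 + 4*(-8 + f) = 28 + (-32 + 4*f) = -4 + 4*f)
(576 + g(29))*936 = (576 + (-4 + 4*29))*936 = (576 + (-4 + 116))*936 = (576 + 112)*936 = 688*936 = 643968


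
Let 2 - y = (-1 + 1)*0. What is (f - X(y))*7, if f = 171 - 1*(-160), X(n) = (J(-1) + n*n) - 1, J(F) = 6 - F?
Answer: 2247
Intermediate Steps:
y = 2 (y = 2 - (-1 + 1)*0 = 2 - 0*0 = 2 - 1*0 = 2 + 0 = 2)
X(n) = 6 + n² (X(n) = ((6 - 1*(-1)) + n*n) - 1 = ((6 + 1) + n²) - 1 = (7 + n²) - 1 = 6 + n²)
f = 331 (f = 171 + 160 = 331)
(f - X(y))*7 = (331 - (6 + 2²))*7 = (331 - (6 + 4))*7 = (331 - 1*10)*7 = (331 - 10)*7 = 321*7 = 2247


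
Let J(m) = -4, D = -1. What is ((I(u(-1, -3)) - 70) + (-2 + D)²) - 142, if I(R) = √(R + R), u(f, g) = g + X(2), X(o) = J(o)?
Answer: -203 + I*√14 ≈ -203.0 + 3.7417*I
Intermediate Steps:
X(o) = -4
u(f, g) = -4 + g (u(f, g) = g - 4 = -4 + g)
I(R) = √2*√R (I(R) = √(2*R) = √2*√R)
((I(u(-1, -3)) - 70) + (-2 + D)²) - 142 = ((√2*√(-4 - 3) - 70) + (-2 - 1)²) - 142 = ((√2*√(-7) - 70) + (-3)²) - 142 = ((√2*(I*√7) - 70) + 9) - 142 = ((I*√14 - 70) + 9) - 142 = ((-70 + I*√14) + 9) - 142 = (-61 + I*√14) - 142 = -203 + I*√14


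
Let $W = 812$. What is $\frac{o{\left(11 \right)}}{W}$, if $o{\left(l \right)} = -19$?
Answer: $- \frac{19}{812} \approx -0.023399$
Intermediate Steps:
$\frac{o{\left(11 \right)}}{W} = - \frac{19}{812}$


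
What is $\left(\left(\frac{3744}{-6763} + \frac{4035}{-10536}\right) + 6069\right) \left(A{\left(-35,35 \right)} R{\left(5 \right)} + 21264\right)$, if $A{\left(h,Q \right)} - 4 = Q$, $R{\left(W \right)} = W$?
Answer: $\frac{3092811745912359}{23751656} \approx 1.3021 \cdot 10^{8}$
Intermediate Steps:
$A{\left(h,Q \right)} = 4 + Q$
$\left(\left(\frac{3744}{-6763} + \frac{4035}{-10536}\right) + 6069\right) \left(A{\left(-35,35 \right)} R{\left(5 \right)} + 21264\right) = \left(\left(\frac{3744}{-6763} + \frac{4035}{-10536}\right) + 6069\right) \left(\left(4 + 35\right) 5 + 21264\right) = \left(\left(3744 \left(- \frac{1}{6763}\right) + 4035 \left(- \frac{1}{10536}\right)\right) + 6069\right) \left(39 \cdot 5 + 21264\right) = \left(\left(- \frac{3744}{6763} - \frac{1345}{3512}\right) + 6069\right) \left(195 + 21264\right) = \left(- \frac{22245163}{23751656} + 6069\right) 21459 = \frac{144126555101}{23751656} \cdot 21459 = \frac{3092811745912359}{23751656}$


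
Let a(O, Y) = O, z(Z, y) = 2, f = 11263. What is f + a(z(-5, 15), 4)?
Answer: 11265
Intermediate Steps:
f + a(z(-5, 15), 4) = 11263 + 2 = 11265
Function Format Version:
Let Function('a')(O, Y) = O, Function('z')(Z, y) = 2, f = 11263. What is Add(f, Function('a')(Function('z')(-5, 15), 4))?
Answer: 11265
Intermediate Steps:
Add(f, Function('a')(Function('z')(-5, 15), 4)) = Add(11263, 2) = 11265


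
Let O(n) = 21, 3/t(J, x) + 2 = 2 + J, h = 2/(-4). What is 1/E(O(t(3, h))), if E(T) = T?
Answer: 1/21 ≈ 0.047619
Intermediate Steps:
h = -½ (h = 2*(-¼) = -½ ≈ -0.50000)
t(J, x) = 3/J (t(J, x) = 3/(-2 + (2 + J)) = 3/J)
1/E(O(t(3, h))) = 1/21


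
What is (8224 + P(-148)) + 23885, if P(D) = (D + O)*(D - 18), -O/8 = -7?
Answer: 47381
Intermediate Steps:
O = 56 (O = -8*(-7) = 56)
P(D) = (-18 + D)*(56 + D) (P(D) = (D + 56)*(D - 18) = (56 + D)*(-18 + D) = (-18 + D)*(56 + D))
(8224 + P(-148)) + 23885 = (8224 + (-1008 + (-148)² + 38*(-148))) + 23885 = (8224 + (-1008 + 21904 - 5624)) + 23885 = (8224 + 15272) + 23885 = 23496 + 23885 = 47381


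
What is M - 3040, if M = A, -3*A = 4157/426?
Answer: -3889277/1278 ≈ -3043.3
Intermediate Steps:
A = -4157/1278 (A = -4157/(3*426) = -⅓*4157/426 = -4157/1278 ≈ -3.2527)
M = -4157/1278 ≈ -3.2527
M - 3040 = -4157/1278 - 3040 = -3889277/1278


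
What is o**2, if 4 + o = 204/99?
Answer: 4096/1089 ≈ 3.7612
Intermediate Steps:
o = -64/33 (o = -4 + 204/99 = -4 + 204*(1/99) = -4 + 68/33 = -64/33 ≈ -1.9394)
o**2 = (-64/33)**2 = 4096/1089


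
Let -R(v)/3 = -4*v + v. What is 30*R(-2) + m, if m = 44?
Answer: -496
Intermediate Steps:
R(v) = 9*v (R(v) = -3*(-4*v + v) = -(-9)*v = 9*v)
30*R(-2) + m = 30*(9*(-2)) + 44 = 30*(-18) + 44 = -540 + 44 = -496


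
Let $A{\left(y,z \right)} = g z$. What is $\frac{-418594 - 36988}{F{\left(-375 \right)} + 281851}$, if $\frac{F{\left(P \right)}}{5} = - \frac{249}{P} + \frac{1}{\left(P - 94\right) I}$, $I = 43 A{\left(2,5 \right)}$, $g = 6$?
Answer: $- \frac{1378158329100}{852623410691} \approx -1.6164$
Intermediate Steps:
$A{\left(y,z \right)} = 6 z$
$I = 1290$ ($I = 43 \cdot 6 \cdot 5 = 43 \cdot 30 = 1290$)
$F{\left(P \right)} = - \frac{1245}{P} + \frac{1}{258 \left(-94 + P\right)}$ ($F{\left(P \right)} = 5 \left(- \frac{249}{P} + \frac{1}{\left(P - 94\right) 1290}\right) = 5 \left(- \frac{249}{P} + \frac{1}{-94 + P} \frac{1}{1290}\right) = 5 \left(- \frac{249}{P} + \frac{1}{1290 \left(-94 + P\right)}\right) = - \frac{1245}{P} + \frac{1}{258 \left(-94 + P\right)}$)
$\frac{-418594 - 36988}{F{\left(-375 \right)} + 281851} = \frac{-418594 - 36988}{\frac{30193740 - -120453375}{258 \left(-375\right) \left(-94 - 375\right)} + 281851} = - \frac{455582}{\frac{1}{258} \left(- \frac{1}{375}\right) \frac{1}{-469} \left(30193740 + 120453375\right) + 281851} = - \frac{455582}{\frac{1}{258} \left(- \frac{1}{375}\right) \left(- \frac{1}{469}\right) 150647115 + 281851} = - \frac{455582}{\frac{10043141}{3025050} + 281851} = - \frac{455582}{\frac{852623410691}{3025050}} = \left(-455582\right) \frac{3025050}{852623410691} = - \frac{1378158329100}{852623410691}$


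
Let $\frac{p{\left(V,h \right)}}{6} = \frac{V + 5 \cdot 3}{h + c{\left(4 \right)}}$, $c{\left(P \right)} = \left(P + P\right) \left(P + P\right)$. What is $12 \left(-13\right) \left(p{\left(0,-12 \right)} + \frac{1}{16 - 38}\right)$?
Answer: $- \frac{2892}{11} \approx -262.91$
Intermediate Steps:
$c{\left(P \right)} = 4 P^{2}$ ($c{\left(P \right)} = 2 P 2 P = 4 P^{2}$)
$p{\left(V,h \right)} = \frac{6 \left(15 + V\right)}{64 + h}$ ($p{\left(V,h \right)} = 6 \frac{V + 5 \cdot 3}{h + 4 \cdot 4^{2}} = 6 \frac{V + 15}{h + 4 \cdot 16} = 6 \frac{15 + V}{h + 64} = 6 \frac{15 + V}{64 + h} = \frac{6 \left(15 + V\right)}{64 + h}$)
$12 \left(-13\right) \left(p{\left(0,-12 \right)} + \frac{1}{16 - 38}\right) = 12 \left(-13\right) \left(\frac{6 \left(15 + 0\right)}{64 - 12} + \frac{1}{16 - 38}\right) = - 156 \left(6 \cdot \frac{1}{52} \cdot 15 + \frac{1}{-22}\right) = - 156 \left(6 \cdot \frac{1}{52} \cdot 15 - \frac{1}{22}\right) = - 156 \left(\frac{45}{26} - \frac{1}{22}\right) = \left(-156\right) \frac{241}{143} = - \frac{2892}{11}$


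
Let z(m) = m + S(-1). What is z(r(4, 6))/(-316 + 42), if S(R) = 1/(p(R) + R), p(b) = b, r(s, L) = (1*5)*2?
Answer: -19/548 ≈ -0.034672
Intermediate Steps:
r(s, L) = 10 (r(s, L) = 5*2 = 10)
S(R) = 1/(2*R) (S(R) = 1/(R + R) = 1/(2*R))
z(m) = -½ + m (z(m) = m + (½)/(-1) = m + (½)*(-1) = m - ½ = -½ + m)
z(r(4, 6))/(-316 + 42) = (-½ + 10)/(-316 + 42) = (19/2)/(-274) = (19/2)*(-1/274) = -19/548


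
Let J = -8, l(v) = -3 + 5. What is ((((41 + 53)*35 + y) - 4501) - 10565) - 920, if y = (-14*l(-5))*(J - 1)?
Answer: -12444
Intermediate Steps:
l(v) = 2
y = 252 (y = (-14*2)*(-8 - 1) = -28*(-9) = 252)
((((41 + 53)*35 + y) - 4501) - 10565) - 920 = ((((41 + 53)*35 + 252) - 4501) - 10565) - 920 = (((94*35 + 252) - 4501) - 10565) - 920 = (((3290 + 252) - 4501) - 10565) - 920 = ((3542 - 4501) - 10565) - 920 = (-959 - 10565) - 920 = -11524 - 920 = -12444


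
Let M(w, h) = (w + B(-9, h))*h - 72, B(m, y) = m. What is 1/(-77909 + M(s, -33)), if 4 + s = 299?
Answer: -1/87419 ≈ -1.1439e-5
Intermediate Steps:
s = 295 (s = -4 + 299 = 295)
M(w, h) = -72 + h*(-9 + w) (M(w, h) = (w - 9)*h - 72 = (-9 + w)*h - 72 = h*(-9 + w) - 72 = -72 + h*(-9 + w))
1/(-77909 + M(s, -33)) = 1/(-77909 + (-72 - 9*(-33) - 33*295)) = 1/(-77909 + (-72 + 297 - 9735)) = 1/(-77909 - 9510) = 1/(-87419) = -1/87419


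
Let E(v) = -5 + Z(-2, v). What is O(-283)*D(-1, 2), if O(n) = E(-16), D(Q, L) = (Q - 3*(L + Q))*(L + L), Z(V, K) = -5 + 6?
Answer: 64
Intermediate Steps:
Z(V, K) = 1
D(Q, L) = 2*L*(-3*L - 2*Q) (D(Q, L) = (Q + (-3*L - 3*Q))*(2*L) = (-3*L - 2*Q)*(2*L) = 2*L*(-3*L - 2*Q))
E(v) = -4 (E(v) = -5 + 1 = -4)
O(n) = -4
O(-283)*D(-1, 2) = -(-8)*2*(2*(-1) + 3*2) = -(-8)*2*(-2 + 6) = -(-8)*2*4 = -4*(-16) = 64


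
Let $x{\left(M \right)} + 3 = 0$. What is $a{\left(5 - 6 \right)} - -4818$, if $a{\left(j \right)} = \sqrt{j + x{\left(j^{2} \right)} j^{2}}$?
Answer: $4818 + 2 i \approx 4818.0 + 2.0 i$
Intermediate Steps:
$x{\left(M \right)} = -3$ ($x{\left(M \right)} = -3 + 0 = -3$)
$a{\left(j \right)} = \sqrt{j - 3 j^{2}}$
$a{\left(5 - 6 \right)} - -4818 = \sqrt{\left(5 - 6\right) \left(1 - 3 \left(5 - 6\right)\right)} - -4818 = \sqrt{- (1 - -3)} + 4818 = \sqrt{- (1 + 3)} + 4818 = \sqrt{\left(-1\right) 4} + 4818 = \sqrt{-4} + 4818 = 2 i + 4818 = 4818 + 2 i$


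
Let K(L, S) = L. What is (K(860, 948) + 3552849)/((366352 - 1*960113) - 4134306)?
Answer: -3553709/4728067 ≈ -0.75162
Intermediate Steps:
(K(860, 948) + 3552849)/((366352 - 1*960113) - 4134306) = (860 + 3552849)/((366352 - 1*960113) - 4134306) = 3553709/((366352 - 960113) - 4134306) = 3553709/(-593761 - 4134306) = 3553709/(-4728067) = 3553709*(-1/4728067) = -3553709/4728067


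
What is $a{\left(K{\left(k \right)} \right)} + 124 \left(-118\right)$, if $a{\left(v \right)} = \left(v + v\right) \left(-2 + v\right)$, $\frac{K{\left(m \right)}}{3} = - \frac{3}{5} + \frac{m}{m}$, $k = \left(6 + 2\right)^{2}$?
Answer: $- \frac{365848}{25} \approx -14634.0$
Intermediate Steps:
$k = 64$ ($k = 8^{2} = 64$)
$K{\left(m \right)} = \frac{6}{5}$ ($K{\left(m \right)} = 3 \left(- \frac{3}{5} + \frac{m}{m}\right) = 3 \left(\left(-3\right) \frac{1}{5} + 1\right) = 3 \left(- \frac{3}{5} + 1\right) = 3 \cdot \frac{2}{5} = \frac{6}{5}$)
$a{\left(v \right)} = 2 v \left(-2 + v\right)$
$a{\left(K{\left(k \right)} \right)} + 124 \left(-118\right) = 2 \cdot \frac{6}{5} \left(-2 + \frac{6}{5}\right) + 124 \left(-118\right) = 2 \cdot \frac{6}{5} \left(- \frac{4}{5}\right) - 14632 = - \frac{48}{25} - 14632 = - \frac{365848}{25}$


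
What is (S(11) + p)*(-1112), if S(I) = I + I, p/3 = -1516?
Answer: 5032912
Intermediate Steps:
p = -4548 (p = 3*(-1516) = -4548)
S(I) = 2*I
(S(11) + p)*(-1112) = (2*11 - 4548)*(-1112) = (22 - 4548)*(-1112) = -4526*(-1112) = 5032912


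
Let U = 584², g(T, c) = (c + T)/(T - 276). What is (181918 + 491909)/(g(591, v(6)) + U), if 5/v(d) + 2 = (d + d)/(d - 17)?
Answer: 7216687170/3652729799 ≈ 1.9757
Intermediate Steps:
v(d) = 5/(-2 + 2*d/(-17 + d)) (v(d) = 5/(-2 + (d + d)/(d - 17)) = 5/(-2 + (2*d)/(-17 + d)) = 5/(-2 + 2*d/(-17 + d)))
g(T, c) = (T + c)/(-276 + T)
U = 341056
(181918 + 491909)/(g(591, v(6)) + U) = (181918 + 491909)/((591 + (-5/2 + (5/34)*6))/(-276 + 591) + 341056) = 673827/((591 + (-5/2 + 15/17))/315 + 341056) = 673827/((591 - 55/34)/315 + 341056) = 673827/((1/315)*(20039/34) + 341056) = 673827/(20039/10710 + 341056) = 673827/(3652729799/10710) = 673827*(10710/3652729799) = 7216687170/3652729799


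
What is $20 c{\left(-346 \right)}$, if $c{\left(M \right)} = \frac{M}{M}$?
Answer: $20$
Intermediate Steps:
$c{\left(M \right)} = 1$
$20 c{\left(-346 \right)} = 20 \cdot 1 = 20$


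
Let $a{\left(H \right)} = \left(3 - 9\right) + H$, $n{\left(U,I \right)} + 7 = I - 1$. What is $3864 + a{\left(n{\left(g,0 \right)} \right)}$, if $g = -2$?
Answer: $3850$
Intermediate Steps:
$n{\left(U,I \right)} = -8 + I$ ($n{\left(U,I \right)} = -7 + \left(I - 1\right) = -7 + \left(-1 + I\right) = -8 + I$)
$a{\left(H \right)} = -6 + H$
$3864 + a{\left(n{\left(g,0 \right)} \right)} = 3864 + \left(-6 + \left(-8 + 0\right)\right) = 3864 - 14 = 3850$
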